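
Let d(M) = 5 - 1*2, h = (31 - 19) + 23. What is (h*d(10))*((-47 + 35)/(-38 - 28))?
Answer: 210/11 ≈ 19.091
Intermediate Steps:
h = 35 (h = 12 + 23 = 35)
d(M) = 3 (d(M) = 5 - 2 = 3)
(h*d(10))*((-47 + 35)/(-38 - 28)) = (35*3)*((-47 + 35)/(-38 - 28)) = 105*(-12/(-66)) = 105*(-12*(-1/66)) = 105*(2/11) = 210/11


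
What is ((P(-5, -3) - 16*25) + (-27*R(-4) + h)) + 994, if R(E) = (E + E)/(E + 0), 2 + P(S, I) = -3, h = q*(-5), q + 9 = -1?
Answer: 585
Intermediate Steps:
q = -10 (q = -9 - 1 = -10)
h = 50 (h = -10*(-5) = 50)
P(S, I) = -5 (P(S, I) = -2 - 3 = -5)
R(E) = 2 (R(E) = (2*E)/E = 2)
((P(-5, -3) - 16*25) + (-27*R(-4) + h)) + 994 = ((-5 - 16*25) + (-27*2 + 50)) + 994 = ((-5 - 400) + (-54 + 50)) + 994 = (-405 - 4) + 994 = -409 + 994 = 585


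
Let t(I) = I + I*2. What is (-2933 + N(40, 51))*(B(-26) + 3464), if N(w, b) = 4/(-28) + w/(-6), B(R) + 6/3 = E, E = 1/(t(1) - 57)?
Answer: -5770679996/567 ≈ -1.0178e+7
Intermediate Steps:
t(I) = 3*I (t(I) = I + 2*I = 3*I)
E = -1/54 (E = 1/(3*1 - 57) = 1/(3 - 57) = 1/(-54) = -1/54 ≈ -0.018519)
B(R) = -109/54 (B(R) = -2 - 1/54 = -109/54)
N(w, b) = -1/7 - w/6 (N(w, b) = 4*(-1/28) + w*(-1/6) = -1/7 - w/6)
(-2933 + N(40, 51))*(B(-26) + 3464) = (-2933 + (-1/7 - 1/6*40))*(-109/54 + 3464) = (-2933 + (-1/7 - 20/3))*(186947/54) = (-2933 - 143/21)*(186947/54) = -61736/21*186947/54 = -5770679996/567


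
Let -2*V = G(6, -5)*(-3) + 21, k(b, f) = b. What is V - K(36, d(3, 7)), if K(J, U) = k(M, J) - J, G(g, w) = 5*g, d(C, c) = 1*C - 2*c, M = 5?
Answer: 131/2 ≈ 65.500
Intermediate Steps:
d(C, c) = C - 2*c
V = 69/2 (V = -((5*6)*(-3) + 21)/2 = -(30*(-3) + 21)/2 = -(-90 + 21)/2 = -½*(-69) = 69/2 ≈ 34.500)
K(J, U) = 5 - J
V - K(36, d(3, 7)) = 69/2 - (5 - 1*36) = 69/2 - (5 - 36) = 69/2 - 1*(-31) = 69/2 + 31 = 131/2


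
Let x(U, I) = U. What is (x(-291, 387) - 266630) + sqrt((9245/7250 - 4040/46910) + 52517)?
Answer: -266921 + sqrt(97193361749936702)/1360390 ≈ -2.6669e+5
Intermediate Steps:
(x(-291, 387) - 266630) + sqrt((9245/7250 - 4040/46910) + 52517) = (-291 - 266630) + sqrt((9245/7250 - 4040/46910) + 52517) = -266921 + sqrt((9245*(1/7250) - 4040*1/46910) + 52517) = -266921 + sqrt((1849/1450 - 404/4691) + 52517) = -266921 + sqrt(8087859/6801950 + 52517) = -266921 + sqrt(357226096009/6801950) = -266921 + sqrt(97193361749936702)/1360390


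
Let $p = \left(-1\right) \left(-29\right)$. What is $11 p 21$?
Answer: $6699$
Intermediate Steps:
$p = 29$
$11 p 21 = 11 \cdot 29 \cdot 21 = 319 \cdot 21 = 6699$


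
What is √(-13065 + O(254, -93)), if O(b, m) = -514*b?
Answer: I*√143621 ≈ 378.97*I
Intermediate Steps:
√(-13065 + O(254, -93)) = √(-13065 - 514*254) = √(-13065 - 130556) = √(-143621) = I*√143621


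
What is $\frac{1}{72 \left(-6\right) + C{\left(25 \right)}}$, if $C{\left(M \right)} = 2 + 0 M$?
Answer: $- \frac{1}{430} \approx -0.0023256$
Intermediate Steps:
$C{\left(M \right)} = 2$ ($C{\left(M \right)} = 2 + 0 = 2$)
$\frac{1}{72 \left(-6\right) + C{\left(25 \right)}} = \frac{1}{72 \left(-6\right) + 2} = \frac{1}{-432 + 2} = \frac{1}{-430} = - \frac{1}{430}$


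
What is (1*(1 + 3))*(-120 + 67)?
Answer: -212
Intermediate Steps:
(1*(1 + 3))*(-120 + 67) = (1*4)*(-53) = 4*(-53) = -212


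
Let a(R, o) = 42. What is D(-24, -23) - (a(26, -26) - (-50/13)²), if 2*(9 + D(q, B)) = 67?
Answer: -915/338 ≈ -2.7071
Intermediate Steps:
D(q, B) = 49/2 (D(q, B) = -9 + (½)*67 = -9 + 67/2 = 49/2)
D(-24, -23) - (a(26, -26) - (-50/13)²) = 49/2 - (42 - (-50/13)²) = 49/2 - (42 - 1*2500/169) = 49/2 - (42 - 2500/169) = 49/2 - 1*4598/169 = 49/2 - 4598/169 = -915/338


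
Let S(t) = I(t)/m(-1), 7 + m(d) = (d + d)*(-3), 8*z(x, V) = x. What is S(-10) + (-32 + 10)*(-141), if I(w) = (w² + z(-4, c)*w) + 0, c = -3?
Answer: 2997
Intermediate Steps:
z(x, V) = x/8
m(d) = -7 - 6*d (m(d) = -7 + (d + d)*(-3) = -7 + (2*d)*(-3) = -7 - 6*d)
I(w) = w² - w/2 (I(w) = (w² + ((⅛)*(-4))*w) + 0 = (w² - w/2) + 0 = w² - w/2)
S(t) = -t*(-½ + t) (S(t) = (t*(-½ + t))/(-7 - 6*(-1)) = (t*(-½ + t))/(-7 + 6) = (t*(-½ + t))/(-1) = (t*(-½ + t))*(-1) = -t*(-½ + t))
S(-10) + (-32 + 10)*(-141) = -10*(½ - 1*(-10)) + (-32 + 10)*(-141) = -10*(½ + 10) - 22*(-141) = -10*21/2 + 3102 = -105 + 3102 = 2997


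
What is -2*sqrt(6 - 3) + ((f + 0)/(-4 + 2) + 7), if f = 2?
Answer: 6 - 2*sqrt(3) ≈ 2.5359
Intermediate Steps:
-2*sqrt(6 - 3) + ((f + 0)/(-4 + 2) + 7) = -2*sqrt(6 - 3) + ((2 + 0)/(-4 + 2) + 7) = -2*sqrt(3) + (2/(-2) + 7) = -2*sqrt(3) + (2*(-1/2) + 7) = -2*sqrt(3) + (-1 + 7) = -2*sqrt(3) + 6 = 6 - 2*sqrt(3)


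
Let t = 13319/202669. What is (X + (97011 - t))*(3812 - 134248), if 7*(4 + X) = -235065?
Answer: -11736853029417468/1418683 ≈ -8.2731e+9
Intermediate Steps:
X = -235093/7 (X = -4 + (⅐)*(-235065) = -4 - 235065/7 = -235093/7 ≈ -33585.)
t = 13319/202669 (t = 13319*(1/202669) = 13319/202669 ≈ 0.065718)
(X + (97011 - t))*(3812 - 134248) = (-235093/7 + (97011 - 1*13319/202669))*(3812 - 134248) = (-235093/7 + (97011 - 13319/202669))*(-130436) = (-235093/7 + 19661109040/202669)*(-130436) = (89981700063/1418683)*(-130436) = -11736853029417468/1418683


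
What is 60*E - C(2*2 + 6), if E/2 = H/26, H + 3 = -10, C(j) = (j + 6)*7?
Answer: -172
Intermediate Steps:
C(j) = 42 + 7*j (C(j) = (6 + j)*7 = 42 + 7*j)
H = -13 (H = -3 - 10 = -13)
E = -1 (E = 2*(-13/26) = 2*(-13*1/26) = 2*(-½) = -1)
60*E - C(2*2 + 6) = 60*(-1) - (42 + 7*(2*2 + 6)) = -60 - (42 + 7*(4 + 6)) = -60 - (42 + 7*10) = -60 - (42 + 70) = -60 - 1*112 = -60 - 112 = -172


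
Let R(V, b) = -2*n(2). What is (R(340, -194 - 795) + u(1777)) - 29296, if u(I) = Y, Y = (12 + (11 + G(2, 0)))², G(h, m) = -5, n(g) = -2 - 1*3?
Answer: -28962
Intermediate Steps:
n(g) = -5 (n(g) = -2 - 3 = -5)
R(V, b) = 10 (R(V, b) = -2*(-5) = 10)
Y = 324 (Y = (12 + (11 - 5))² = (12 + 6)² = 18² = 324)
u(I) = 324
(R(340, -194 - 795) + u(1777)) - 29296 = (10 + 324) - 29296 = 334 - 29296 = -28962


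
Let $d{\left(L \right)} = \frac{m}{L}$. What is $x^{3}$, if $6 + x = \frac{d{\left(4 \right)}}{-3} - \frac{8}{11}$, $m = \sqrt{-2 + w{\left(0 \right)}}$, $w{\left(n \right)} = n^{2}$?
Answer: $- \frac{4858211}{15972} - \frac{1182695 i \sqrt{2}}{104544} \approx -304.17 - 15.999 i$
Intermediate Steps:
$m = i \sqrt{2}$ ($m = \sqrt{-2 + 0^{2}} = \sqrt{-2 + 0} = \sqrt{-2} = i \sqrt{2} \approx 1.4142 i$)
$d{\left(L \right)} = \frac{i \sqrt{2}}{L}$
$x = - \frac{74}{11} - \frac{i \sqrt{2}}{12}$ ($x = -6 + \left(\frac{i \sqrt{2} \cdot \frac{1}{4}}{-3} - \frac{8}{11}\right) = -6 + \left(i \sqrt{2} \cdot \frac{1}{4} \left(- \frac{1}{3}\right) - \frac{8}{11}\right) = -6 - \left(\frac{8}{11} - \frac{i \sqrt{2}}{4} \left(- \frac{1}{3}\right)\right) = -6 - \left(\frac{8}{11} + \frac{i \sqrt{2}}{12}\right) = - \frac{74}{11} - \frac{i \sqrt{2}}{12} \approx -6.7273 - 0.11785 i$)
$x^{3} = \left(- \frac{74}{11} - \frac{i \sqrt{2}}{12}\right)^{3}$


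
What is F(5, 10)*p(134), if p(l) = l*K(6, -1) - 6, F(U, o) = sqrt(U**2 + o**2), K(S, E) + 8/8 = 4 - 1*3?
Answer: -30*sqrt(5) ≈ -67.082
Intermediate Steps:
K(S, E) = 0 (K(S, E) = -1 + (4 - 1*3) = -1 + (4 - 3) = -1 + 1 = 0)
p(l) = -6 (p(l) = l*0 - 6 = 0 - 6 = -6)
F(5, 10)*p(134) = sqrt(5**2 + 10**2)*(-6) = sqrt(25 + 100)*(-6) = sqrt(125)*(-6) = (5*sqrt(5))*(-6) = -30*sqrt(5)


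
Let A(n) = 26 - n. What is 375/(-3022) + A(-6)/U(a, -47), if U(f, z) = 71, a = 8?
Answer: 70079/214562 ≈ 0.32661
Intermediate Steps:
375/(-3022) + A(-6)/U(a, -47) = 375/(-3022) + (26 - 1*(-6))/71 = 375*(-1/3022) + (26 + 6)*(1/71) = -375/3022 + 32*(1/71) = -375/3022 + 32/71 = 70079/214562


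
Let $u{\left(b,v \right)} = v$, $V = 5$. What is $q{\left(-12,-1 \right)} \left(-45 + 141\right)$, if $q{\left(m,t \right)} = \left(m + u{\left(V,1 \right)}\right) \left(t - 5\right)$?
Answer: $6336$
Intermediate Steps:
$q{\left(m,t \right)} = \left(1 + m\right) \left(-5 + t\right)$ ($q{\left(m,t \right)} = \left(m + 1\right) \left(t - 5\right) = \left(1 + m\right) \left(-5 + t\right)$)
$q{\left(-12,-1 \right)} \left(-45 + 141\right) = \left(-5 - 1 - -60 - -12\right) \left(-45 + 141\right) = \left(-5 - 1 + 60 + 12\right) 96 = 66 \cdot 96 = 6336$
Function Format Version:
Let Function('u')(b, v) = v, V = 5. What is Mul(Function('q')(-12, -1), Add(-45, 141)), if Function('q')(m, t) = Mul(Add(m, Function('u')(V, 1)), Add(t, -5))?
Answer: 6336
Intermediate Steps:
Function('q')(m, t) = Mul(Add(1, m), Add(-5, t)) (Function('q')(m, t) = Mul(Add(m, 1), Add(t, -5)) = Mul(Add(1, m), Add(-5, t)))
Mul(Function('q')(-12, -1), Add(-45, 141)) = Mul(Add(-5, -1, Mul(-5, -12), Mul(-12, -1)), Add(-45, 141)) = Mul(Add(-5, -1, 60, 12), 96) = Mul(66, 96) = 6336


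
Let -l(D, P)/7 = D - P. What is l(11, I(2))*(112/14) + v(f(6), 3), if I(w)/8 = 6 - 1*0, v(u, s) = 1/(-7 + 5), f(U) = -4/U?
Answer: 4143/2 ≈ 2071.5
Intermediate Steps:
v(u, s) = -1/2 (v(u, s) = 1/(-2) = -1/2)
I(w) = 48 (I(w) = 8*(6 - 1*0) = 8*(6 + 0) = 8*6 = 48)
l(D, P) = -7*D + 7*P (l(D, P) = -7*(D - P) = -7*D + 7*P)
l(11, I(2))*(112/14) + v(f(6), 3) = (-7*11 + 7*48)*(112/14) - 1/2 = (-77 + 336)*(112*(1/14)) - 1/2 = 259*8 - 1/2 = 2072 - 1/2 = 4143/2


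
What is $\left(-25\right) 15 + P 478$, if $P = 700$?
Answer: $334225$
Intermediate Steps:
$\left(-25\right) 15 + P 478 = \left(-25\right) 15 + 700 \cdot 478 = -375 + 334600 = 334225$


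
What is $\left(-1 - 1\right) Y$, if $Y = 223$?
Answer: $-446$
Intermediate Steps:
$\left(-1 - 1\right) Y = \left(-1 - 1\right) 223 = \left(-2\right) 223 = -446$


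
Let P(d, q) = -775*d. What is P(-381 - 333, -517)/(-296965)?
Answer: -110670/59393 ≈ -1.8633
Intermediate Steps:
P(-381 - 333, -517)/(-296965) = -775*(-381 - 333)/(-296965) = -775*(-714)*(-1/296965) = 553350*(-1/296965) = -110670/59393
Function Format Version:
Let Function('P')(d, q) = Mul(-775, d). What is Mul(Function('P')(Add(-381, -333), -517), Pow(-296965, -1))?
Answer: Rational(-110670, 59393) ≈ -1.8633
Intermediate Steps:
Mul(Function('P')(Add(-381, -333), -517), Pow(-296965, -1)) = Mul(Mul(-775, Add(-381, -333)), Pow(-296965, -1)) = Mul(Mul(-775, -714), Rational(-1, 296965)) = Mul(553350, Rational(-1, 296965)) = Rational(-110670, 59393)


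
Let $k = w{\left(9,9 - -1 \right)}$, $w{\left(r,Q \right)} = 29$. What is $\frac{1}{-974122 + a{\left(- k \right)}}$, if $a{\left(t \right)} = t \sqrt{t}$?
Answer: $\frac{i}{- 974122 i + 29 \sqrt{29}} \approx -1.0266 \cdot 10^{-6} + 1.6458 \cdot 10^{-10} i$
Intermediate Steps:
$k = 29$
$a{\left(t \right)} = t^{\frac{3}{2}}$
$\frac{1}{-974122 + a{\left(- k \right)}} = \frac{1}{-974122 + \left(\left(-1\right) 29\right)^{\frac{3}{2}}} = \frac{1}{-974122 + \left(-29\right)^{\frac{3}{2}}} = \frac{1}{-974122 - 29 i \sqrt{29}}$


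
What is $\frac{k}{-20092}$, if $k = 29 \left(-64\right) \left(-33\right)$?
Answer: $- \frac{15312}{5023} \approx -3.0484$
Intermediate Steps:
$k = 61248$ ($k = \left(-1856\right) \left(-33\right) = 61248$)
$\frac{k}{-20092} = \frac{61248}{-20092} = 61248 \left(- \frac{1}{20092}\right) = - \frac{15312}{5023}$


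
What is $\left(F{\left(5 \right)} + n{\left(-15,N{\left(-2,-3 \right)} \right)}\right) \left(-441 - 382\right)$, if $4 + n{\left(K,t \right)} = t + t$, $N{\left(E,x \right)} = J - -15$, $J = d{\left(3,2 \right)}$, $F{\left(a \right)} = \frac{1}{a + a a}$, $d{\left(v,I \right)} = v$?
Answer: $- \frac{790903}{30} \approx -26363.0$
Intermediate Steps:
$F{\left(a \right)} = \frac{1}{a + a^{2}}$
$J = 3$
$N{\left(E,x \right)} = 18$ ($N{\left(E,x \right)} = 3 - -15 = 3 + 15 = 18$)
$n{\left(K,t \right)} = -4 + 2 t$ ($n{\left(K,t \right)} = -4 + \left(t + t\right) = -4 + 2 t$)
$\left(F{\left(5 \right)} + n{\left(-15,N{\left(-2,-3 \right)} \right)}\right) \left(-441 - 382\right) = \left(\frac{1}{5 \left(1 + 5\right)} + \left(-4 + 2 \cdot 18\right)\right) \left(-441 - 382\right) = \left(\frac{1}{5 \cdot 6} + \left(-4 + 36\right)\right) \left(-823\right) = \left(\frac{1}{5} \cdot \frac{1}{6} + 32\right) \left(-823\right) = \left(\frac{1}{30} + 32\right) \left(-823\right) = \frac{961}{30} \left(-823\right) = - \frac{790903}{30}$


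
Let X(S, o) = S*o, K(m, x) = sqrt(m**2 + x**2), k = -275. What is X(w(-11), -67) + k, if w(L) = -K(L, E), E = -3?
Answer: -275 + 67*sqrt(130) ≈ 488.92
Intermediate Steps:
w(L) = -sqrt(9 + L**2) (w(L) = -sqrt(L**2 + (-3)**2) = -sqrt(L**2 + 9) = -sqrt(9 + L**2))
X(w(-11), -67) + k = -sqrt(9 + (-11)**2)*(-67) - 275 = -sqrt(9 + 121)*(-67) - 275 = -sqrt(130)*(-67) - 275 = 67*sqrt(130) - 275 = -275 + 67*sqrt(130)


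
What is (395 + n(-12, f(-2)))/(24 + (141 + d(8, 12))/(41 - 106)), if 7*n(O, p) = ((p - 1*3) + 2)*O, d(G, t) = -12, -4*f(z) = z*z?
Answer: 181285/10017 ≈ 18.098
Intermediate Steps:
f(z) = -z²/4 (f(z) = -z*z/4 = -z²/4)
n(O, p) = O*(-1 + p)/7 (n(O, p) = (((p - 1*3) + 2)*O)/7 = (((p - 3) + 2)*O)/7 = (((-3 + p) + 2)*O)/7 = ((-1 + p)*O)/7 = (O*(-1 + p))/7 = O*(-1 + p)/7)
(395 + n(-12, f(-2)))/(24 + (141 + d(8, 12))/(41 - 106)) = (395 + (⅐)*(-12)*(-1 - ¼*(-2)²))/(24 + (141 - 12)/(41 - 106)) = (395 + (⅐)*(-12)*(-1 - ¼*4))/(24 + 129/(-65)) = (395 + (⅐)*(-12)*(-1 - 1))/(24 + 129*(-1/65)) = (395 + (⅐)*(-12)*(-2))/(24 - 129/65) = (395 + 24/7)/(1431/65) = (2789/7)*(65/1431) = 181285/10017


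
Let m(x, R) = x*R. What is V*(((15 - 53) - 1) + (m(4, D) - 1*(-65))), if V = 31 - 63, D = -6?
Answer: -64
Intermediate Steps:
V = -32
m(x, R) = R*x
V*(((15 - 53) - 1) + (m(4, D) - 1*(-65))) = -32*(((15 - 53) - 1) + (-6*4 - 1*(-65))) = -32*((-38 - 1) + (-24 + 65)) = -32*(-39 + 41) = -32*2 = -64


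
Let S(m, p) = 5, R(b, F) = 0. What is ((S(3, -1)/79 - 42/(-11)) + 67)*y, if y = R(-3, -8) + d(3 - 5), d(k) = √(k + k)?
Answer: 123192*I/869 ≈ 141.76*I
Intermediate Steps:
d(k) = √2*√k (d(k) = √(2*k) = √2*√k)
y = 2*I (y = 0 + √2*√(3 - 5) = 0 + √2*√(-2) = 0 + √2*(I*√2) = 0 + 2*I = 2*I ≈ 2.0*I)
((S(3, -1)/79 - 42/(-11)) + 67)*y = ((5/79 - 42/(-11)) + 67)*(2*I) = ((5*(1/79) - 42*(-1/11)) + 67)*(2*I) = ((5/79 + 42/11) + 67)*(2*I) = (3373/869 + 67)*(2*I) = 61596*(2*I)/869 = 123192*I/869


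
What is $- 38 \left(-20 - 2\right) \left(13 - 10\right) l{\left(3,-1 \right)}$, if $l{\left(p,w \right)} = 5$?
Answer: $12540$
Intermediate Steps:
$- 38 \left(-20 - 2\right) \left(13 - 10\right) l{\left(3,-1 \right)} = - 38 \left(-20 - 2\right) \left(13 - 10\right) 5 = - 38 \left(\left(-22\right) 3\right) 5 = \left(-38\right) \left(-66\right) 5 = 2508 \cdot 5 = 12540$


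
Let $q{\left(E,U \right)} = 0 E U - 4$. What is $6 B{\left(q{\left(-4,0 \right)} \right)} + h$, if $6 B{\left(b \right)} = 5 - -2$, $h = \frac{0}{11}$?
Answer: $7$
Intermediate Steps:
$h = 0$ ($h = 0 \cdot \frac{1}{11} = 0$)
$q{\left(E,U \right)} = -4$ ($q{\left(E,U \right)} = 0 U - 4 = 0 - 4 = -4$)
$B{\left(b \right)} = \frac{7}{6}$ ($B{\left(b \right)} = \frac{5 - -2}{6} = \frac{5 + 2}{6} = \frac{1}{6} \cdot 7 = \frac{7}{6}$)
$6 B{\left(q{\left(-4,0 \right)} \right)} + h = 6 \cdot \frac{7}{6} + 0 = 7 + 0 = 7$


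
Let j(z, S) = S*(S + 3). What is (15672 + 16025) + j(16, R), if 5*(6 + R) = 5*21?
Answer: 31967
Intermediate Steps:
R = 15 (R = -6 + (5*21)/5 = -6 + (⅕)*105 = -6 + 21 = 15)
j(z, S) = S*(3 + S)
(15672 + 16025) + j(16, R) = (15672 + 16025) + 15*(3 + 15) = 31697 + 15*18 = 31697 + 270 = 31967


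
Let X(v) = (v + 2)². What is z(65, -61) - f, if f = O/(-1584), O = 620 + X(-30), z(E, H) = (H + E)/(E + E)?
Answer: 2623/2860 ≈ 0.91713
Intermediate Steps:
X(v) = (2 + v)²
z(E, H) = (E + H)/(2*E) (z(E, H) = (E + H)/((2*E)) = (E + H)*(1/(2*E)) = (E + H)/(2*E))
O = 1404 (O = 620 + (2 - 30)² = 620 + (-28)² = 620 + 784 = 1404)
f = -39/44 (f = 1404/(-1584) = 1404*(-1/1584) = -39/44 ≈ -0.88636)
z(65, -61) - f = (½)*(65 - 61)/65 - 1*(-39/44) = (½)*(1/65)*4 + 39/44 = 2/65 + 39/44 = 2623/2860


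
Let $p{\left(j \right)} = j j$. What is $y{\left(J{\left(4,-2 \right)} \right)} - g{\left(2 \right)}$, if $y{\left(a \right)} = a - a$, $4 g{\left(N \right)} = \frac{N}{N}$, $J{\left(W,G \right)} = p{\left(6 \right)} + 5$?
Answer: $- \frac{1}{4} \approx -0.25$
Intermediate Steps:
$p{\left(j \right)} = j^{2}$
$J{\left(W,G \right)} = 41$ ($J{\left(W,G \right)} = 6^{2} + 5 = 36 + 5 = 41$)
$g{\left(N \right)} = \frac{1}{4}$ ($g{\left(N \right)} = \frac{N \frac{1}{N}}{4} = \frac{1}{4} \cdot 1 = \frac{1}{4}$)
$y{\left(a \right)} = 0$
$y{\left(J{\left(4,-2 \right)} \right)} - g{\left(2 \right)} = 0 - \frac{1}{4} = - \frac{1}{4}$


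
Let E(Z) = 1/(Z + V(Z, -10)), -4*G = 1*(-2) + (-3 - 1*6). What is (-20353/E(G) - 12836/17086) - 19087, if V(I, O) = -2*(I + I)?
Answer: 5085630771/34172 ≈ 1.4882e+5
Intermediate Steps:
V(I, O) = -4*I
G = 11/4 (G = -(1*(-2) + (-3 - 1*6))/4 = -(-2 + (-3 - 6))/4 = -(-2 - 9)/4 = -¼*(-11) = 11/4 ≈ 2.7500)
E(Z) = -1/(3*Z) (E(Z) = 1/(Z - 4*Z) = 1/(-3*Z) = -1/(3*Z))
(-20353/E(G) - 12836/17086) - 19087 = (-20353/((-1/(3*11/4))) - 12836/17086) - 19087 = (-20353/((-⅓*4/11)) - 12836*1/17086) - 19087 = (-20353/(-4/33) - 6418/8543) - 19087 = (-20353*(-33/4) - 6418/8543) - 19087 = (671649/4 - 6418/8543) - 19087 = 5737871735/34172 - 19087 = 5085630771/34172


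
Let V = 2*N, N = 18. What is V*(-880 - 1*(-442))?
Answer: -15768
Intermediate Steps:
V = 36 (V = 2*18 = 36)
V*(-880 - 1*(-442)) = 36*(-880 - 1*(-442)) = 36*(-880 + 442) = 36*(-438) = -15768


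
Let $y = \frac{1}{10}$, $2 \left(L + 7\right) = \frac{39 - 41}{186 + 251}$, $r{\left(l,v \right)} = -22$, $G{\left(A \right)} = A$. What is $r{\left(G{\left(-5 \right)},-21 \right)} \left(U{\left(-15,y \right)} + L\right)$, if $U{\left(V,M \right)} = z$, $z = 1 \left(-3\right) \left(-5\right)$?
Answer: $- \frac{76890}{437} \approx -175.95$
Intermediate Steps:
$L = - \frac{3060}{437}$ ($L = -7 + \frac{\left(39 - 41\right) \frac{1}{186 + 251}}{2} = -7 + \frac{\left(-2\right) \frac{1}{437}}{2} = -7 + \frac{1}{2} \left(- \frac{2}{437}\right) = -7 - \frac{1}{437} = - \frac{3060}{437} \approx -7.0023$)
$y = \frac{1}{10} \approx 0.1$
$z = 15$ ($z = \left(-3\right) \left(-5\right) = 15$)
$U{\left(V,M \right)} = 15$
$r{\left(G{\left(-5 \right)},-21 \right)} \left(U{\left(-15,y \right)} + L\right) = - 22 \left(15 - \frac{3060}{437}\right) = \left(-22\right) \frac{3495}{437} = - \frac{76890}{437}$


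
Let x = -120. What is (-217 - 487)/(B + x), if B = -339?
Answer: 704/459 ≈ 1.5338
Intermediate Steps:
(-217 - 487)/(B + x) = (-217 - 487)/(-339 - 120) = -704/(-459) = -1/459*(-704) = 704/459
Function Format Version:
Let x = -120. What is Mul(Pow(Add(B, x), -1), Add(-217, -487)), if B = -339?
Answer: Rational(704, 459) ≈ 1.5338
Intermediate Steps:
Mul(Pow(Add(B, x), -1), Add(-217, -487)) = Mul(Pow(Add(-339, -120), -1), Add(-217, -487)) = Mul(Pow(-459, -1), -704) = Mul(Rational(-1, 459), -704) = Rational(704, 459)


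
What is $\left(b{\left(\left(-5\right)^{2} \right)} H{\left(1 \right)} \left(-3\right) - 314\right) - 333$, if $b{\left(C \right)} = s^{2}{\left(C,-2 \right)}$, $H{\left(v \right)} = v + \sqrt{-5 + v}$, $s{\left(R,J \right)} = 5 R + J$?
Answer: $-46034 - 90774 i \approx -46034.0 - 90774.0 i$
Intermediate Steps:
$s{\left(R,J \right)} = J + 5 R$
$b{\left(C \right)} = \left(-2 + 5 C\right)^{2}$
$\left(b{\left(\left(-5\right)^{2} \right)} H{\left(1 \right)} \left(-3\right) - 314\right) - 333 = \left(\left(-2 + 5 \left(-5\right)^{2}\right)^{2} \left(1 + \sqrt{-5 + 1}\right) \left(-3\right) - 314\right) - 333 = \left(\left(-2 + 5 \cdot 25\right)^{2} \left(1 + \sqrt{-4}\right) \left(-3\right) - 314\right) - 333 = \left(\left(-2 + 125\right)^{2} \left(1 + 2 i\right) \left(-3\right) - 314\right) - 333 = \left(123^{2} \left(1 + 2 i\right) \left(-3\right) - 314\right) - 333 = \left(15129 \left(1 + 2 i\right) \left(-3\right) - 314\right) - 333 = \left(\left(15129 + 30258 i\right) \left(-3\right) - 314\right) - 333 = \left(\left(-45387 - 90774 i\right) - 314\right) - 333 = \left(-45701 - 90774 i\right) - 333 = -46034 - 90774 i$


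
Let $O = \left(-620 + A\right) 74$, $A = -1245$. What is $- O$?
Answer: $138010$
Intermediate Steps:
$O = -138010$ ($O = \left(-620 - 1245\right) 74 = \left(-1865\right) 74 = -138010$)
$- O = \left(-1\right) \left(-138010\right) = 138010$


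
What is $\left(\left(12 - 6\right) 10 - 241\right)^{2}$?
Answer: $32761$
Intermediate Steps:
$\left(\left(12 - 6\right) 10 - 241\right)^{2} = \left(6 \cdot 10 - 241\right)^{2} = \left(60 - 241\right)^{2} = \left(-181\right)^{2} = 32761$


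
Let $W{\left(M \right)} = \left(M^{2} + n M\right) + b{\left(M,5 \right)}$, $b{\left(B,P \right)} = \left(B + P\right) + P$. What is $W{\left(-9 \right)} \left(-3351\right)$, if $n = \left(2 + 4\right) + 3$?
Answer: $-3351$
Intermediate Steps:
$b{\left(B,P \right)} = B + 2 P$
$n = 9$ ($n = 6 + 3 = 9$)
$W{\left(M \right)} = 10 + M^{2} + 10 M$ ($W{\left(M \right)} = \left(M^{2} + 9 M\right) + \left(M + 2 \cdot 5\right) = \left(M^{2} + 9 M\right) + \left(M + 10\right) = \left(M^{2} + 9 M\right) + \left(10 + M\right) = 10 + M^{2} + 10 M$)
$W{\left(-9 \right)} \left(-3351\right) = \left(10 + \left(-9\right)^{2} + 10 \left(-9\right)\right) \left(-3351\right) = \left(10 + 81 - 90\right) \left(-3351\right) = 1 \left(-3351\right) = -3351$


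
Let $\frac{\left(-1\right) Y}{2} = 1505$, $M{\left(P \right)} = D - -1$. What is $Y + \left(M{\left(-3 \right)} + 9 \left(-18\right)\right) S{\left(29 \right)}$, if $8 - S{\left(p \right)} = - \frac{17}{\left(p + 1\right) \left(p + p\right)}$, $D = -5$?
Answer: $- \frac{3775471}{870} \approx -4339.6$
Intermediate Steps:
$M{\left(P \right)} = -4$ ($M{\left(P \right)} = -5 - -1 = -5 + 1 = -4$)
$Y = -3010$ ($Y = \left(-2\right) 1505 = -3010$)
$S{\left(p \right)} = 8 + \frac{17}{2 p \left(1 + p\right)}$ ($S{\left(p \right)} = 8 - - \frac{17}{\left(p + 1\right) \left(p + p\right)} = 8 - - \frac{17}{\left(1 + p\right) 2 p} = 8 - - \frac{17}{2 p \left(1 + p\right)} = 8 + \frac{17}{2 p \left(1 + p\right)}$)
$Y + \left(M{\left(-3 \right)} + 9 \left(-18\right)\right) S{\left(29 \right)} = -3010 + \left(-4 + 9 \left(-18\right)\right) \frac{17 + 16 \cdot 29 + 16 \cdot 29^{2}}{2 \cdot 29 \left(1 + 29\right)} = -3010 + \left(-4 - 162\right) \frac{1}{2} \cdot \frac{1}{29} \cdot \frac{1}{30} \left(17 + 464 + 16 \cdot 841\right) = -3010 - 166 \cdot \frac{1}{2} \cdot \frac{1}{29} \cdot \frac{1}{30} \left(17 + 464 + 13456\right) = -3010 - 166 \cdot \frac{1}{2} \cdot \frac{1}{29} \cdot \frac{1}{30} \cdot 13937 = -3010 - \frac{1156771}{870} = - \frac{3775471}{870}$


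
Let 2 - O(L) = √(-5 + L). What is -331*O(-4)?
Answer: -662 + 993*I ≈ -662.0 + 993.0*I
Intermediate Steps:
O(L) = 2 - √(-5 + L)
-331*O(-4) = -331*(2 - √(-5 - 4)) = -331*(2 - √(-9)) = -331*(2 - 3*I) = -662 + 993*I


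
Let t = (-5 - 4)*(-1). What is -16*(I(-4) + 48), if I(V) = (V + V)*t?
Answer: 384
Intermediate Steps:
t = 9 (t = -9*(-1) = 9)
I(V) = 18*V (I(V) = (V + V)*9 = (2*V)*9 = 18*V)
-16*(I(-4) + 48) = -16*(18*(-4) + 48) = -16*(-72 + 48) = -16*(-24) = 384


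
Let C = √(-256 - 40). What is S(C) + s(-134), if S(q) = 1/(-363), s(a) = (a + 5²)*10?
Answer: -395671/363 ≈ -1090.0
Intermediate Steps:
s(a) = 250 + 10*a (s(a) = (a + 25)*10 = (25 + a)*10 = 250 + 10*a)
C = 2*I*√74 (C = √(-296) = 2*I*√74 ≈ 17.205*I)
S(q) = -1/363
S(C) + s(-134) = -1/363 + (250 + 10*(-134)) = -1/363 + (250 - 1340) = -1/363 - 1090 = -395671/363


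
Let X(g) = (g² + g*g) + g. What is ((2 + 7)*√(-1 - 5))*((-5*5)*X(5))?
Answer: -12375*I*√6 ≈ -30312.0*I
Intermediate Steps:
X(g) = g + 2*g² (X(g) = (g² + g²) + g = 2*g² + g = g + 2*g²)
((2 + 7)*√(-1 - 5))*((-5*5)*X(5)) = ((2 + 7)*√(-1 - 5))*((-5*5)*(5*(1 + 2*5))) = (9*√(-6))*(-125*(1 + 10)) = (9*(I*√6))*(-125*11) = (9*I*√6)*(-25*55) = (9*I*√6)*(-1375) = -12375*I*√6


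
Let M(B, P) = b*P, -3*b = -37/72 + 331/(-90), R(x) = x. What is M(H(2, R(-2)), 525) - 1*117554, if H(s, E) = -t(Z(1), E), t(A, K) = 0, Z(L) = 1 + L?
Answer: -2803691/24 ≈ -1.1682e+5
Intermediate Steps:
H(s, E) = 0 (H(s, E) = -1*0 = 0)
b = 503/360 (b = -(-37/72 + 331/(-90))/3 = -(-37*1/72 + 331*(-1/90))/3 = -(-37/72 - 331/90)/3 = -⅓*(-503/120) = 503/360 ≈ 1.3972)
M(B, P) = 503*P/360
M(H(2, R(-2)), 525) - 1*117554 = (503/360)*525 - 1*117554 = 17605/24 - 117554 = -2803691/24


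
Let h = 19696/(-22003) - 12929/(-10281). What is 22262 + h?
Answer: 5036032293077/226212843 ≈ 22262.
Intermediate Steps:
h = 81982211/226212843 (h = 19696*(-1/22003) - 12929*(-1/10281) = -19696/22003 + 12929/10281 = 81982211/226212843 ≈ 0.36241)
22262 + h = 22262 + 81982211/226212843 = 5036032293077/226212843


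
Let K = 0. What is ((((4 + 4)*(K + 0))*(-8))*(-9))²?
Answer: 0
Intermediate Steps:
((((4 + 4)*(K + 0))*(-8))*(-9))² = ((((4 + 4)*(0 + 0))*(-8))*(-9))² = (((8*0)*(-8))*(-9))² = ((0*(-8))*(-9))² = (0*(-9))² = 0² = 0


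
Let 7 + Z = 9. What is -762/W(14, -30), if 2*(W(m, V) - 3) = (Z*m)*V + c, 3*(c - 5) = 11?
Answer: 1143/619 ≈ 1.8465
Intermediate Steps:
c = 26/3 (c = 5 + (⅓)*11 = 5 + 11/3 = 26/3 ≈ 8.6667)
Z = 2 (Z = -7 + 9 = 2)
W(m, V) = 22/3 + V*m (W(m, V) = 3 + ((2*m)*V + 26/3)/2 = 3 + (2*V*m + 26/3)/2 = 3 + (26/3 + 2*V*m)/2 = 3 + (13/3 + V*m) = 22/3 + V*m)
-762/W(14, -30) = -762/(22/3 - 30*14) = -762/(22/3 - 420) = -762/(-1238/3) = -762*(-3/1238) = 1143/619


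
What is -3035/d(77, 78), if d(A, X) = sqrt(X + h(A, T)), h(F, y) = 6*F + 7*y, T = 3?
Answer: -3035*sqrt(561)/561 ≈ -128.14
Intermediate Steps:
d(A, X) = sqrt(21 + X + 6*A) (d(A, X) = sqrt(X + (6*A + 7*3)) = sqrt(X + (6*A + 21)) = sqrt(X + (21 + 6*A)) = sqrt(21 + X + 6*A))
-3035/d(77, 78) = -3035/sqrt(21 + 78 + 6*77) = -3035/sqrt(21 + 78 + 462) = -3035*sqrt(561)/561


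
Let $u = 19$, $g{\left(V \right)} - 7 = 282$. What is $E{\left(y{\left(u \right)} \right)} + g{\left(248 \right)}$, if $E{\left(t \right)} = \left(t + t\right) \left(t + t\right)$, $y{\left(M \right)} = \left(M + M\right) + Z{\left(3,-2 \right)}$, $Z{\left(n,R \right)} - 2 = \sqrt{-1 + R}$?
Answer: $6677 + 320 i \sqrt{3} \approx 6677.0 + 554.26 i$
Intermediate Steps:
$g{\left(V \right)} = 289$ ($g{\left(V \right)} = 7 + 282 = 289$)
$Z{\left(n,R \right)} = 2 + \sqrt{-1 + R}$
$y{\left(M \right)} = 2 + 2 M + i \sqrt{3}$ ($y{\left(M \right)} = \left(M + M\right) + \left(2 + \sqrt{-1 - 2}\right) = 2 M + \left(2 + \sqrt{-3}\right) = 2 M + \left(2 + i \sqrt{3}\right) = 2 + 2 M + i \sqrt{3}$)
$E{\left(t \right)} = 4 t^{2}$ ($E{\left(t \right)} = 2 t 2 t = 4 t^{2}$)
$E{\left(y{\left(u \right)} \right)} + g{\left(248 \right)} = 4 \left(2 + 2 \cdot 19 + i \sqrt{3}\right)^{2} + 289 = 4 \left(2 + 38 + i \sqrt{3}\right)^{2} + 289 = 4 \left(40 + i \sqrt{3}\right)^{2} + 289 = 289 + 4 \left(40 + i \sqrt{3}\right)^{2}$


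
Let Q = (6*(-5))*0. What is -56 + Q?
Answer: -56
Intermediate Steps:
Q = 0 (Q = -30*0 = 0)
-56 + Q = -56 + 0 = -56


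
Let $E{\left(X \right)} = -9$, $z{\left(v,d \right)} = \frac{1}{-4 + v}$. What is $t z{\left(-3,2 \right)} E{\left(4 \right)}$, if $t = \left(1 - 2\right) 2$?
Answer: $- \frac{18}{7} \approx -2.5714$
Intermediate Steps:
$t = -2$ ($t = \left(-1\right) 2 = -2$)
$t z{\left(-3,2 \right)} E{\left(4 \right)} = - \frac{2}{-4 - 3} \left(-9\right) = - \frac{2}{-7} \left(-9\right) = \left(-2\right) \left(- \frac{1}{7}\right) \left(-9\right) = \frac{2}{7} \left(-9\right) = - \frac{18}{7}$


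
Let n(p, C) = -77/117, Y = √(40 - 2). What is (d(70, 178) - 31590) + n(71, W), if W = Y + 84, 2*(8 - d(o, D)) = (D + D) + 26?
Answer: -3717518/117 ≈ -31774.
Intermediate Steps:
Y = √38 ≈ 6.1644
d(o, D) = -5 - D (d(o, D) = 8 - ((D + D) + 26)/2 = 8 - (2*D + 26)/2 = 8 - (26 + 2*D)/2 = 8 + (-13 - D) = -5 - D)
W = 84 + √38 (W = √38 + 84 = 84 + √38 ≈ 90.164)
n(p, C) = -77/117 (n(p, C) = -77*1/117 = -77/117)
(d(70, 178) - 31590) + n(71, W) = ((-5 - 1*178) - 31590) - 77/117 = ((-5 - 178) - 31590) - 77/117 = (-183 - 31590) - 77/117 = -31773 - 77/117 = -3717518/117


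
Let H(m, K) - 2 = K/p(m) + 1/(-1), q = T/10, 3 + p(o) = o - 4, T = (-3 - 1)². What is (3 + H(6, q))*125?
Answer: 300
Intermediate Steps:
T = 16 (T = (-4)² = 16)
p(o) = -7 + o (p(o) = -3 + (o - 4) = -3 + (-4 + o) = -7 + o)
q = 8/5 (q = 16/10 = 16*(⅒) = 8/5 ≈ 1.6000)
H(m, K) = 1 + K/(-7 + m) (H(m, K) = 2 + (K/(-7 + m) + 1/(-1)) = 2 + (K/(-7 + m) + 1*(-1)) = 2 + (K/(-7 + m) - 1) = 2 + (-1 + K/(-7 + m)) = 1 + K/(-7 + m))
(3 + H(6, q))*125 = (3 + (-7 + 8/5 + 6)/(-7 + 6))*125 = (3 + (⅗)/(-1))*125 = (3 - 1*⅗)*125 = (3 - ⅗)*125 = (12/5)*125 = 300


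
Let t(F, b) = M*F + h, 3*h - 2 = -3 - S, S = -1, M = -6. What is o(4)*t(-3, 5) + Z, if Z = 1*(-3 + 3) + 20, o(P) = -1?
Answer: 2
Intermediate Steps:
h = 0 (h = 2/3 + (-3 - 1*(-1))/3 = 2/3 + (-3 + 1)/3 = 2/3 + (1/3)*(-2) = 2/3 - 2/3 = 0)
Z = 20 (Z = 1*0 + 20 = 0 + 20 = 20)
t(F, b) = -6*F (t(F, b) = -6*F + 0 = -6*F)
o(4)*t(-3, 5) + Z = -(-6)*(-3) + 20 = -1*18 + 20 = -18 + 20 = 2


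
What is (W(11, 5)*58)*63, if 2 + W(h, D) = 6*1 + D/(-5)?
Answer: 10962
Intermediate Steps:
W(h, D) = 4 - D/5 (W(h, D) = -2 + (6*1 + D/(-5)) = -2 + (6 + D*(-⅕)) = -2 + (6 - D/5) = 4 - D/5)
(W(11, 5)*58)*63 = ((4 - ⅕*5)*58)*63 = ((4 - 1)*58)*63 = (3*58)*63 = 174*63 = 10962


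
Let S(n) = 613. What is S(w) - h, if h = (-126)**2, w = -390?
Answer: -15263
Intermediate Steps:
h = 15876
S(w) - h = 613 - 1*15876 = 613 - 15876 = -15263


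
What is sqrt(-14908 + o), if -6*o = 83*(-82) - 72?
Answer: I*sqrt(123855)/3 ≈ 117.31*I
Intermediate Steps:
o = 3439/3 (o = -(83*(-82) - 72)/6 = -(-6806 - 72)/6 = -1/6*(-6878) = 3439/3 ≈ 1146.3)
sqrt(-14908 + o) = sqrt(-14908 + 3439/3) = sqrt(-41285/3) = I*sqrt(123855)/3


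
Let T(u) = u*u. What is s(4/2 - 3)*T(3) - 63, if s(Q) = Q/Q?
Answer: -54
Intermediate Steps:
T(u) = u²
s(Q) = 1
s(4/2 - 3)*T(3) - 63 = 1*3² - 63 = 1*9 - 63 = 9 - 63 = -54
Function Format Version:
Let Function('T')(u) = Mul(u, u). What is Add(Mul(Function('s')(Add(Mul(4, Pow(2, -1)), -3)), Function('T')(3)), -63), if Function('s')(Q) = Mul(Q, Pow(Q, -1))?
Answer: -54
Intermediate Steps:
Function('T')(u) = Pow(u, 2)
Function('s')(Q) = 1
Add(Mul(Function('s')(Add(Mul(4, Pow(2, -1)), -3)), Function('T')(3)), -63) = Add(Mul(1, Pow(3, 2)), -63) = Add(Mul(1, 9), -63) = Add(9, -63) = -54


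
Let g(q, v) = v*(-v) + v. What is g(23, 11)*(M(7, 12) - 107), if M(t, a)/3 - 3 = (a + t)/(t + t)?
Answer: 72325/7 ≈ 10332.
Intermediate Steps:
g(q, v) = v - v**2 (g(q, v) = -v**2 + v = v - v**2)
M(t, a) = 9 + 3*(a + t)/(2*t) (M(t, a) = 9 + 3*((a + t)/(t + t)) = 9 + 3*((a + t)/((2*t))) = 9 + 3*((a + t)*(1/(2*t))) = 9 + 3*((a + t)/(2*t)) = 9 + 3*(a + t)/(2*t))
g(23, 11)*(M(7, 12) - 107) = (11*(1 - 1*11))*((3/2)*(12 + 7*7)/7 - 107) = (11*(1 - 11))*((3/2)*(1/7)*(12 + 49) - 107) = (11*(-10))*((3/2)*(1/7)*61 - 107) = -110*(183/14 - 107) = -110*(-1315/14) = 72325/7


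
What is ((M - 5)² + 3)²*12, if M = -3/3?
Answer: 18252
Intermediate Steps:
M = -1 (M = -3*⅓ = -1)
((M - 5)² + 3)²*12 = ((-1 - 5)² + 3)²*12 = ((-6)² + 3)²*12 = (36 + 3)²*12 = 39²*12 = 1521*12 = 18252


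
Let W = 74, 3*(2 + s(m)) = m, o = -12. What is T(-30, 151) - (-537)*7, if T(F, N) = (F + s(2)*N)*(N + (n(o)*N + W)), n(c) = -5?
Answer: 379097/3 ≈ 1.2637e+5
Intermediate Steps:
s(m) = -2 + m/3
T(F, N) = (74 - 4*N)*(F - 4*N/3) (T(F, N) = (F + (-2 + (⅓)*2)*N)*(N + (-5*N + 74)) = (F + (-2 + ⅔)*N)*(N + (74 - 5*N)) = (F - 4*N/3)*(74 - 4*N) = (74 - 4*N)*(F - 4*N/3))
T(-30, 151) - (-537)*7 = (74*(-30) - 296/3*151 + (16/3)*151² - 4*(-30)*151) - (-537)*7 = (-2220 - 44696/3 + (16/3)*22801 + 18120) - 1*(-3759) = (-2220 - 44696/3 + 364816/3 + 18120) + 3759 = 367820/3 + 3759 = 379097/3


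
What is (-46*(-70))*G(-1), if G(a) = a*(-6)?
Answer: 19320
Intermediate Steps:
G(a) = -6*a
(-46*(-70))*G(-1) = (-46*(-70))*(-6*(-1)) = 3220*6 = 19320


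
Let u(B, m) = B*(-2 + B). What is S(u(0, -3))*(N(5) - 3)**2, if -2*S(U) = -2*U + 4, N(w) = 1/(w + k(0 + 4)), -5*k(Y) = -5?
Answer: -289/18 ≈ -16.056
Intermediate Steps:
k(Y) = 1 (k(Y) = -1/5*(-5) = 1)
N(w) = 1/(1 + w) (N(w) = 1/(w + 1) = 1/(1 + w))
S(U) = -2 + U (S(U) = -(-2*U + 4)/2 = -(4 - 2*U)/2 = -2 + U)
S(u(0, -3))*(N(5) - 3)**2 = (-2 + 0*(-2 + 0))*(1/(1 + 5) - 3)**2 = (-2 + 0*(-2))*(1/6 - 3)**2 = (-2 + 0)*(1/6 - 3)**2 = -2*(-17/6)**2 = -2*289/36 = -289/18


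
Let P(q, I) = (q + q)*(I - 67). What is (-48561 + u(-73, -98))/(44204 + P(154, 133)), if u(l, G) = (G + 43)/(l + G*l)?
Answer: -5056772/6719869 ≈ -0.75251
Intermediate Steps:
u(l, G) = (43 + G)/(l + G*l)
P(q, I) = 2*q*(-67 + I) (P(q, I) = (2*q)*(-67 + I) = 2*q*(-67 + I))
(-48561 + u(-73, -98))/(44204 + P(154, 133)) = (-48561 + (43 - 98)/((-73)*(1 - 98)))/(44204 + 2*154*(-67 + 133)) = (-48561 - 1/73*(-55)/(-97))/(44204 + 2*154*66) = (-48561 - 1/73*(-1/97)*(-55))/(44204 + 20328) = (-48561 - 55/7081)/64532 = -343860496/7081*1/64532 = -5056772/6719869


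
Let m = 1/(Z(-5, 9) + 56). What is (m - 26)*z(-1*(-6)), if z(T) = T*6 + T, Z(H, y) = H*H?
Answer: -29470/27 ≈ -1091.5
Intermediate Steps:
Z(H, y) = H**2
m = 1/81 (m = 1/((-5)**2 + 56) = 1/(25 + 56) = 1/81 ≈ 0.012346)
z(T) = 7*T (z(T) = 6*T + T = 7*T)
(m - 26)*z(-1*(-6)) = (1/81 - 26)*(7*(-1*(-6))) = -14735*6/81 = -2105/81*42 = -29470/27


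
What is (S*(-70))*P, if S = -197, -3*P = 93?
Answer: -427490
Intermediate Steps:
P = -31 (P = -⅓*93 = -31)
(S*(-70))*P = -197*(-70)*(-31) = 13790*(-31) = -427490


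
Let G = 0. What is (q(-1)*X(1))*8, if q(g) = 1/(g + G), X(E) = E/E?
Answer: -8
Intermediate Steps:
X(E) = 1
q(g) = 1/g (q(g) = 1/(g + 0) = 1/g)
(q(-1)*X(1))*8 = (1/(-1))*8 = -1*1*8 = -1*8 = -8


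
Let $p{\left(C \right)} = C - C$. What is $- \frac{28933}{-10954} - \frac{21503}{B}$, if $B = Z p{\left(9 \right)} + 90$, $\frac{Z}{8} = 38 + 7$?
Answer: $- \frac{58234973}{246465} \approx -236.28$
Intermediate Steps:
$Z = 360$ ($Z = 8 \left(38 + 7\right) = 8 \cdot 45 = 360$)
$p{\left(C \right)} = 0$
$B = 90$ ($B = 360 \cdot 0 + 90 = 0 + 90 = 90$)
$- \frac{28933}{-10954} - \frac{21503}{B} = - \frac{28933}{-10954} - \frac{21503}{90} = \left(-28933\right) \left(- \frac{1}{10954}\right) - \frac{21503}{90} = \frac{28933}{10954} - \frac{21503}{90} = - \frac{58234973}{246465}$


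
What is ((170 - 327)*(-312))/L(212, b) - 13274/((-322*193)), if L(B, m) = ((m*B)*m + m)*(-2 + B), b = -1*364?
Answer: 17926205188/83923356685 ≈ 0.21360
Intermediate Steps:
b = -364
L(B, m) = (-2 + B)*(m + B*m²) (L(B, m) = ((B*m)*m + m)*(-2 + B) = (B*m² + m)*(-2 + B) = (m + B*m²)*(-2 + B) = (-2 + B)*(m + B*m²))
((170 - 327)*(-312))/L(212, b) - 13274/((-322*193)) = ((170 - 327)*(-312))/((-364*(-2 + 212 - 364*212² - 2*212*(-364)))) - 13274/((-322*193)) = (-157*(-312))/((-364*(-2 + 212 - 364*44944 + 154336))) - 13274/(-62146) = 48984/((-364*(-2 + 212 - 16359616 + 154336))) - 13274*(-1/62146) = 48984/((-364*(-16205070))) + 6637/31073 = 48984/5898645480 + 6637/31073 = 48984*(1/5898645480) + 6637/31073 = 157/18905915 + 6637/31073 = 17926205188/83923356685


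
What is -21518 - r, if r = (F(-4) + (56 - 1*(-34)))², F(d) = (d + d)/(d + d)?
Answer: -29799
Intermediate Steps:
F(d) = 1 (F(d) = (2*d)/((2*d)) = (2*d)*(1/(2*d)) = 1)
r = 8281 (r = (1 + (56 - 1*(-34)))² = (1 + (56 + 34))² = (1 + 90)² = 91² = 8281)
-21518 - r = -21518 - 1*8281 = -21518 - 8281 = -29799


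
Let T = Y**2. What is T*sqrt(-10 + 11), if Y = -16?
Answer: 256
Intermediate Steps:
T = 256 (T = (-16)**2 = 256)
T*sqrt(-10 + 11) = 256*sqrt(-10 + 11) = 256*sqrt(1) = 256*1 = 256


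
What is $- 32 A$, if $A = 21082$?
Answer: $-674624$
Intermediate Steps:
$- 32 A = \left(-32\right) 21082 = -674624$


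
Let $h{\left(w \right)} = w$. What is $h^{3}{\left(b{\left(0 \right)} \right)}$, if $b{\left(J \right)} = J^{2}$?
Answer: $0$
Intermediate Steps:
$h^{3}{\left(b{\left(0 \right)} \right)} = \left(0^{2}\right)^{3} = 0^{3} = 0$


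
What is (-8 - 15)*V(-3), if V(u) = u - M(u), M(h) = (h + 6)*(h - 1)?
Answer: -207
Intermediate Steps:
M(h) = (-1 + h)*(6 + h) (M(h) = (6 + h)*(-1 + h) = (-1 + h)*(6 + h))
V(u) = 6 - u**2 - 4*u (V(u) = u - (-6 + u**2 + 5*u) = u + (6 - u**2 - 5*u) = 6 - u**2 - 4*u)
(-8 - 15)*V(-3) = (-8 - 15)*(6 - 1*(-3)**2 - 4*(-3)) = -23*(6 - 1*9 + 12) = -23*(6 - 9 + 12) = -23*9 = -207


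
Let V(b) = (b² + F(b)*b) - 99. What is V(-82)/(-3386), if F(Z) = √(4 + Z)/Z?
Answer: -6625/3386 - I*√78/3386 ≈ -1.9566 - 0.0026083*I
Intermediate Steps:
F(Z) = √(4 + Z)/Z
V(b) = -99 + b² + √(4 + b) (V(b) = (b² + (√(4 + b)/b)*b) - 99 = (b² + √(4 + b)) - 99 = -99 + b² + √(4 + b))
V(-82)/(-3386) = (-99 + (-82)² + √(4 - 82))/(-3386) = (-99 + 6724 + √(-78))*(-1/3386) = (-99 + 6724 + I*√78)*(-1/3386) = (6625 + I*√78)*(-1/3386) = -6625/3386 - I*√78/3386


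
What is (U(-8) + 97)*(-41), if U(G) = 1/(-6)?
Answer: -23821/6 ≈ -3970.2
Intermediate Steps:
U(G) = -⅙
(U(-8) + 97)*(-41) = (-⅙ + 97)*(-41) = (581/6)*(-41) = -23821/6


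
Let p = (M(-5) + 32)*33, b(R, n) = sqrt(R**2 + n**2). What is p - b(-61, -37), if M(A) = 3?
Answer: 1155 - sqrt(5090) ≈ 1083.7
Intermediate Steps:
p = 1155 (p = (3 + 32)*33 = 35*33 = 1155)
p - b(-61, -37) = 1155 - sqrt((-61)**2 + (-37)**2) = 1155 - sqrt(3721 + 1369) = 1155 - sqrt(5090)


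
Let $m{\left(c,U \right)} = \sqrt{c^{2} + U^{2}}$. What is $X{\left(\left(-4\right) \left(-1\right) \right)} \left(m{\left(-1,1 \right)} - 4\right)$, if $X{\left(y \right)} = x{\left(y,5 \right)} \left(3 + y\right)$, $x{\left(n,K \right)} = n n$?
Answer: $-448 + 112 \sqrt{2} \approx -289.61$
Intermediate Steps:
$x{\left(n,K \right)} = n^{2}$
$X{\left(y \right)} = y^{2} \left(3 + y\right)$
$m{\left(c,U \right)} = \sqrt{U^{2} + c^{2}}$
$X{\left(\left(-4\right) \left(-1\right) \right)} \left(m{\left(-1,1 \right)} - 4\right) = \left(\left(-4\right) \left(-1\right)\right)^{2} \left(3 - -4\right) \left(\sqrt{1^{2} + \left(-1\right)^{2}} - 4\right) = 4^{2} \left(3 + 4\right) \left(\sqrt{1 + 1} - 4\right) = 16 \cdot 7 \left(\sqrt{2} - 4\right) = 112 \left(-4 + \sqrt{2}\right) = -448 + 112 \sqrt{2}$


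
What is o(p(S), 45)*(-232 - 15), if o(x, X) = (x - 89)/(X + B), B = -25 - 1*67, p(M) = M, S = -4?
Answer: -22971/47 ≈ -488.74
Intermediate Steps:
B = -92 (B = -25 - 67 = -92)
o(x, X) = (-89 + x)/(-92 + X) (o(x, X) = (x - 89)/(X - 92) = (-89 + x)/(-92 + X))
o(p(S), 45)*(-232 - 15) = ((-89 - 4)/(-92 + 45))*(-232 - 15) = (-93/(-47))*(-247) = -1/47*(-93)*(-247) = (93/47)*(-247) = -22971/47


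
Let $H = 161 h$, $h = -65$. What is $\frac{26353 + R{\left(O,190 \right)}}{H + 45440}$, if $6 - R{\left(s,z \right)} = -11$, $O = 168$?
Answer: $\frac{5274}{6995} \approx 0.75397$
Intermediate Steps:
$R{\left(s,z \right)} = 17$ ($R{\left(s,z \right)} = 6 - -11 = 6 + 11 = 17$)
$H = -10465$ ($H = 161 \left(-65\right) = -10465$)
$\frac{26353 + R{\left(O,190 \right)}}{H + 45440} = \frac{26353 + 17}{-10465 + 45440} = \frac{26370}{34975} = 26370 \cdot \frac{1}{34975} = \frac{5274}{6995}$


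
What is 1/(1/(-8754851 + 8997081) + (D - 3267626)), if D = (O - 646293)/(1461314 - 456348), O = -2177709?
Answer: -121716457090/397724201843668087 ≈ -3.0603e-7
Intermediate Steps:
D = -1412001/502483 (D = (-2177709 - 646293)/(1461314 - 456348) = -2824002/1004966 = -2824002*1/1004966 = -1412001/502483 ≈ -2.8100)
1/(1/(-8754851 + 8997081) + (D - 3267626)) = 1/(1/(-8754851 + 8997081) + (-1412001/502483 - 3267626)) = 1/(1/242230 - 1641927927359/502483) = 1/(-397724201843668087/121716457090) = -121716457090/397724201843668087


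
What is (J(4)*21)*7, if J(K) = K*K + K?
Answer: 2940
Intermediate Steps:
J(K) = K + K² (J(K) = K² + K = K + K²)
(J(4)*21)*7 = ((4*(1 + 4))*21)*7 = ((4*5)*21)*7 = (20*21)*7 = 420*7 = 2940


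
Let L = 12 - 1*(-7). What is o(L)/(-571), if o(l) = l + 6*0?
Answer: -19/571 ≈ -0.033275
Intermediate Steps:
L = 19 (L = 12 + 7 = 19)
o(l) = l (o(l) = l + 0 = l)
o(L)/(-571) = 19/(-571) = 19*(-1/571) = -19/571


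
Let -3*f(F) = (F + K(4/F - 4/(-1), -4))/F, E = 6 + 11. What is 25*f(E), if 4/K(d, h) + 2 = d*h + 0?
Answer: -1325/161 ≈ -8.2298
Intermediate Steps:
E = 17
K(d, h) = 4/(-2 + d*h) (K(d, h) = 4/(-2 + (d*h + 0)) = 4/(-2 + d*h))
f(F) = -(F + 4/(-18 - 16/F))/(3*F) (f(F) = -(F + 4/(-2 + (4/F - 4/(-1))*(-4)))/(3*F) = -(F + 4/(-2 + (4/F - 4*(-1))*(-4)))/(3*F) = -(F + 4/(-2 + (4/F + 4)*(-4)))/(3*F) = -(F + 4/(-2 + (4 + 4/F)*(-4)))/(3*F) = -(F + 4/(-2 + (-16 - 16/F)))/(3*F) = -(F + 4/(-18 - 16/F))/(3*F))
25*f(E) = 25*((2 + 3*17)/(-8 - 9*17)) = 25*((2 + 51)/(-8 - 153)) = 25*(53/(-161)) = 25*(-1/161*53) = 25*(-53/161) = -1325/161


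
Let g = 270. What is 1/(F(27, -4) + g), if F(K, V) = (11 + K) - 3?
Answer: 1/305 ≈ 0.0032787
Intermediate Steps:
F(K, V) = 8 + K
1/(F(27, -4) + g) = 1/((8 + 27) + 270) = 1/(35 + 270) = 1/305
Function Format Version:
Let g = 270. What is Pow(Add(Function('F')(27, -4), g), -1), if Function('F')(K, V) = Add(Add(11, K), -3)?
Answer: Rational(1, 305) ≈ 0.0032787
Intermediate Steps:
Function('F')(K, V) = Add(8, K)
Pow(Add(Function('F')(27, -4), g), -1) = Pow(Add(Add(8, 27), 270), -1) = Pow(Add(35, 270), -1) = Pow(305, -1) = Rational(1, 305)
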